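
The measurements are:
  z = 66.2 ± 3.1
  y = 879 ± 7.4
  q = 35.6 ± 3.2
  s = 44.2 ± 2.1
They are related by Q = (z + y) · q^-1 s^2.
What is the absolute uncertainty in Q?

Let u = z + y = 945. δu = √(δz² + δy²) = √(9.61 + 54.8) = 8.02, so δu/u = 0.00849.
Q is then a monomial in u, q, s:
δQ/Q = √((δu/u)² + (-1·δq/q)² + (2·δs/s)²) = √(7.21e-05 + 0.00808 + 0.00903) = 0.131
Q = 51900, so δQ = 0.131 × 51900 = 6800.

6800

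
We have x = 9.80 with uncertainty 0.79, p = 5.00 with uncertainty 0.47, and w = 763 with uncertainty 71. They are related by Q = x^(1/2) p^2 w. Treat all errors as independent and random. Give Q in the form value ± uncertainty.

Products/powers → add relative errors in quadrature, weighted by exponent:
  (½·δx/x)² = (0.5×0.0806)² = 0.00162;  (2·δp/p)² = (2×0.0940)² = 0.0353;  (1·δw/w)² = (1×0.0931)² = 0.00866
δQ/Q = √(0.0456) = 0.214
Q = 59700, so δQ = 0.214 × 59700 = 12800.

59700 ± 12800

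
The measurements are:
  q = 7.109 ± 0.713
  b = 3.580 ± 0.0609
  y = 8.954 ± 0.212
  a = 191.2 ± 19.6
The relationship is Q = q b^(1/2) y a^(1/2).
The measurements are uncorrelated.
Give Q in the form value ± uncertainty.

1665 ± 192

Since Q is a product/quotient, work with relative uncertainties:
  (1·δq/q)² = (1×0.100)² = 0.0101;  (½·δb/b)² = (0.5×0.0170)² = 7.23e-05;  (1·δy/y)² = (1×0.0237)² = 0.000561;  (½·δa/a)² = (0.5×0.103)² = 0.00263
δQ/Q = √(0.0133) = 0.115
Q = 1665, so δQ = 0.115 × 1665 = 192.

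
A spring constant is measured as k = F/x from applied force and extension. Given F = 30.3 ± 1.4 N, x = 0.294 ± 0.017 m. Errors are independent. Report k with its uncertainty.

103 ± 7.63 N/m

Relative error in a monomial: (δk/k)² = Σ (nᵢ · δxᵢ/xᵢ)².
  (1·δF/F)² = (1×0.0462)² = 0.00213;  (-1·δx/x)² = (-1×0.0578)² = 0.00334
δk/k = √(0.00548) = 0.0740
k = 103 N/m, so δk = 0.0740 × 103 = 7.63 N/m.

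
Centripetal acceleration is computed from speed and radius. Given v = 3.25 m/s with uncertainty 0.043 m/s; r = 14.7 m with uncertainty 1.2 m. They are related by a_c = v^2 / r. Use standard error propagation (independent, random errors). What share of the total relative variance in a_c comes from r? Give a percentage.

(δa_c/a_c)² = (2·δv/v)² + (-1·δr/r)²
  v term: (2×0.0132)² = 0.000700
  r term: (-1×0.0816)² = 0.00666
Total = 0.00736. Share from r = 0.00666/0.00736 = 0.905.

90.5%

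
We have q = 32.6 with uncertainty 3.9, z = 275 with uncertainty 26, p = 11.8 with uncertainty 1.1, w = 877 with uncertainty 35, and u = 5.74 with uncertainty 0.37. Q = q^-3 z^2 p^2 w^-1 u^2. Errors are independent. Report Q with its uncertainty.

Since Q is a product/quotient, work with relative uncertainties:
  (-3·δq/q)² = (-3×0.120)² = 0.129;  (2·δz/z)² = (2×0.0945)² = 0.0358;  (2·δp/p)² = (2×0.0932)² = 0.0348;  (-1·δw/w)² = (-1×0.0399)² = 0.00159;  (2·δu/u)² = (2×0.0645)² = 0.0166
δQ/Q = √(0.218) = 0.466
Q = 11.4, so δQ = 0.466 × 11.4 = 5.33.

11.4 ± 5.33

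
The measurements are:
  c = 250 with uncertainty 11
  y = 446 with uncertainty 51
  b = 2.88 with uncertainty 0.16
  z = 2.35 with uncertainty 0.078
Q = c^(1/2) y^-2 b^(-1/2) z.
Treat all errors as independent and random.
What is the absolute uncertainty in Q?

Each factor contributes (exponent × relative error)² to (δQ/Q)²:
  (½·δc/c)² = (0.5×0.0440)² = 0.000484;  (-2·δy/y)² = (-2×0.114)² = 0.0523;  (−½·δb/b)² = (-0.5×0.0556)² = 0.000772;  (1·δz/z)² = (1×0.0332)² = 0.00110
δQ/Q = √(0.0547) = 0.234
Q = 0.000110, so δQ = 0.234 × 0.000110 = 2.57e-05.

2.57e-05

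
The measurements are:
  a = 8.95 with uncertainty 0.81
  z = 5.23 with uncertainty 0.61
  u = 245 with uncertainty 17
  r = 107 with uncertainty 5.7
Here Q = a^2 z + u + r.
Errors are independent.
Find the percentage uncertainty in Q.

11.9%

Let p = a^2·z = 419. δp/p = √((2·δa/a)² + (1·δz/z)²) = √(0.0328 + 0.0136) = 0.215, so δp = 90.2.
Q = p + u + r: δQ = √(δp² + δu² + δr²) = √(8140 + 289 + 32.5) = 92.0
Q = 771, so δQ/Q = 92.0/771 = 0.119.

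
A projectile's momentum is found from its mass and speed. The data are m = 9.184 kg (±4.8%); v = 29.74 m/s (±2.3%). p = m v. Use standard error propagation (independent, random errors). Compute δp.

p is a product of powers, so relative uncertainties combine in quadrature:
  (1·δm/m)² = (1×0.0480)² = 0.00230;  (1·δv/v)² = (1×0.0230)² = 0.000529
δp/p = √(0.00283) = 0.0532
p = 273.1 kg·m/s, so δp = 0.0532 × 273.1 = 14.5 kg·m/s.

14.5 kg·m/s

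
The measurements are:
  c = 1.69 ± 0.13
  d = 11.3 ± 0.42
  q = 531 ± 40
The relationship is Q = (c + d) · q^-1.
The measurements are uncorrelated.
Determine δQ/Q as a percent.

Let u = c + d = 13.0. δu = √(δc² + δd²) = √(0.0169 + 0.176) = 0.440, so δu/u = 0.0338.
Q is then a monomial in u, q:
δQ/Q = √((δu/u)² + (-1·δq/q)²) = √(0.00115 + 0.00567) = 0.0826

8.26%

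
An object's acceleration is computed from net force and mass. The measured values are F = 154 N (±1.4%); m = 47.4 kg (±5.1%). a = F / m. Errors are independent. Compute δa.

Relative error in a monomial: (δa/a)² = Σ (nᵢ · δxᵢ/xᵢ)².
  (1·δF/F)² = (1×0.0140)² = 0.000196;  (-1·δm/m)² = (-1×0.0510)² = 0.00260
δa/a = √(0.00280) = 0.0529
a = 3.25 m/s^2, so δa = 0.0529 × 3.25 = 0.172 m/s^2.

0.172 m/s^2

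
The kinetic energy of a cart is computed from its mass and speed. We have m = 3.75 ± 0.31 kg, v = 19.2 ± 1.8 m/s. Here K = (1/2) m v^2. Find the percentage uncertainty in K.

Each factor contributes (exponent × relative error)² to (δK/K)²:
  (1·δm/m)² = (1×0.0827)² = 0.00683;  (2·δv/v)² = (2×0.0938)² = 0.0352
δK/K = √(0.0420) = 0.205

20.5%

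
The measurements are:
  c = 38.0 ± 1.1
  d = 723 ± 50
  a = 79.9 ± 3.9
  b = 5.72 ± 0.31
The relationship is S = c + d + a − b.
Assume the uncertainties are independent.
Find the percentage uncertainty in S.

Each term contributes (cᵢ δxᵢ)² to (δS)²:
  (δc)² = 1.21;  (δd)² = 2500;  (δa)² = 15.2;  (δb)² = 0.0961
δS = √(2520) = 50.2
S = 835, so δS/S = 50.2/835 = 0.0601.

6.01%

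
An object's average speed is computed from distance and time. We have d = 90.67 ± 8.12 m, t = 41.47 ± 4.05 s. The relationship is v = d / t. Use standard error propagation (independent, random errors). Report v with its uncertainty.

2.186 ± 0.290 m/s

v is a product of powers, so relative uncertainties combine in quadrature:
  (1·δd/d)² = (1×0.0896)² = 0.00802;  (-1·δt/t)² = (-1×0.0977)² = 0.00954
δv/v = √(0.0176) = 0.133
v = 2.186 m/s, so δv = 0.133 × 2.186 = 0.290 m/s.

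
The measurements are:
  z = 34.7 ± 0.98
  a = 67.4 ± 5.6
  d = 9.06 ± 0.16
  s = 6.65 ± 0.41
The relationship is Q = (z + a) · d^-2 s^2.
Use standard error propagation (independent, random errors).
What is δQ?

Let u = z + a = 102. δu = √(δz² + δa²) = √(0.960 + 31.4) = 5.69, so δu/u = 0.0557.
Q is then a monomial in u, d, s:
δQ/Q = √((δu/u)² + (-2·δd/d)² + (2·δs/s)²) = √(0.00310 + 0.00125 + 0.0152) = 0.140
Q = 55.0, so δQ = 0.140 × 55.0 = 7.69.

7.69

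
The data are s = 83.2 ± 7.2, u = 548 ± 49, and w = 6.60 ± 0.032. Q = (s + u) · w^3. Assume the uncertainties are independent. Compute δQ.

Let h = s + u = 631. δh = √(δs² + δu²) = √(51.8 + 2400) = 49.5, so δh/h = 0.0785.
Q is then a monomial in h, w:
δQ/Q = √((δh/h)² + (3·δw/w)²) = √(0.00616 + 0.000212) = 0.0798
Q = 1.81e+05, so δQ = 0.0798 × 1.81e+05 = 14500.

14500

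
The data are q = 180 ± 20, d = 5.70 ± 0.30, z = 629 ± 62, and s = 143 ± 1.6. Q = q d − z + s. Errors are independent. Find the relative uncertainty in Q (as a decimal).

0.260

Let p = q·d = 1030. δp/p = √((1·δq/q)² + (1·δd/d)²) = √(0.0123 + 0.00277) = 0.123, so δp = 126.
Q = p − z + s: δQ = √(δp² + δz² + δs²) = √(15900 + 3840 + 2.56) = 141
Q = 540, so δQ/Q = 141/540 = 0.260.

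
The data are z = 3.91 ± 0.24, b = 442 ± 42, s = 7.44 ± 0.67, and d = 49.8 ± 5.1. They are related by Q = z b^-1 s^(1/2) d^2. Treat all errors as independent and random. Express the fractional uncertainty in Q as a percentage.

23.8%

Q is a product of powers, so relative uncertainties combine in quadrature:
  (1·δz/z)² = (1×0.0614)² = 0.00377;  (-1·δb/b)² = (-1×0.0950)² = 0.00903;  (½·δs/s)² = (0.5×0.0901)² = 0.00203;  (2·δd/d)² = (2×0.102)² = 0.0420
δQ/Q = √(0.0568) = 0.238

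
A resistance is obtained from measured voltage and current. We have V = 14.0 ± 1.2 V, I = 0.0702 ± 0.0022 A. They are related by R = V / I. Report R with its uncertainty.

199 ± 18.2 Ω

Relative error in a monomial: (δR/R)² = Σ (nᵢ · δxᵢ/xᵢ)².
  (1·δV/V)² = (1×0.0857)² = 0.00735;  (-1·δI/I)² = (-1×0.0313)² = 0.000982
δR/R = √(0.00833) = 0.0913
R = 199 Ω, so δR = 0.0913 × 199 = 18.2 Ω.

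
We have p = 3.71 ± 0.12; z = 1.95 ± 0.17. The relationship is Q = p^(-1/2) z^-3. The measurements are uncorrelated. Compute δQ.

For a monomial Q ∝ p^(-1/2), z^-3, fractional errors add in quadrature:
  (−½·δp/p)² = (-0.5×0.0323)² = 0.000262;  (-3·δz/z)² = (-3×0.0872)² = 0.0684
δQ/Q = √(0.0687) = 0.262
Q = 0.0700, so δQ = 0.262 × 0.0700 = 0.0183.

0.0183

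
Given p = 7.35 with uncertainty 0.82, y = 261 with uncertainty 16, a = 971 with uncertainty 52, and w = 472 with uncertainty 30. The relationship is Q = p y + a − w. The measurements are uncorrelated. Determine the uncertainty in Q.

Let h = p·y = 1920. δh/h = √((1·δp/p)² + (1·δy/y)²) = √(0.0124 + 0.00376) = 0.127, so δh = 244.
Q = h + a − w: δQ = √(δh² + δa² + δw²) = √(59600 + 2700 + 900) = 251

251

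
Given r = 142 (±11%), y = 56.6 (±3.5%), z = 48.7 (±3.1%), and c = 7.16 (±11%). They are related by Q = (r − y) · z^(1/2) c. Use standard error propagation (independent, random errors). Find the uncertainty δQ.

Let u = r − y = 85.4. δu = √(δr² + δy²) = √(244 + 3.92) = 15.7, so δu/u = 0.184.
Q is then a monomial in u, z, c:
δQ/Q = √((δu/u)² + (½·δz/z)² + (1·δc/c)²) = √(0.0340 + 0.000240 + 0.0121) = 0.215
Q = 4270, so δQ = 0.215 × 4270 = 918.

918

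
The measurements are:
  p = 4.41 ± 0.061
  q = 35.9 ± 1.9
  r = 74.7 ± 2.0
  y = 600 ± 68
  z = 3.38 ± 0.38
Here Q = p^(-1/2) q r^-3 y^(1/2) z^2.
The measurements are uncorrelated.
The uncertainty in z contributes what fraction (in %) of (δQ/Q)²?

80.2%

(δQ/Q)² = (−½·δp/p)² + (1·δq/q)² + (-3·δr/r)² + (½·δy/y)² + (2·δz/z)²
  p term: (-0.5×0.0138)² = 4.78e-05
  q term: (1×0.0529)² = 0.00280
  r term: (-3×0.0268)² = 0.00645
  y term: (0.5×0.113)² = 0.00321
  z term: (2×0.112)² = 0.0506
Total = 0.0631. Share from z = 0.0506/0.0631 = 0.802.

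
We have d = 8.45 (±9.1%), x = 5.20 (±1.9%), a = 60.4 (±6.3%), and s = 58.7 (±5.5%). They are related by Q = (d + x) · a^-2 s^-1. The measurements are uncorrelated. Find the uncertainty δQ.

9.48e-06

Let u = d + x = 13.6. δu = √(δd² + δx²) = √(0.591 + 0.00976) = 0.775, so δu/u = 0.0568.
Q is then a monomial in u, a, s:
δQ/Q = √((δu/u)² + (-2·δa/a)² + (-1·δs/s)²) = √(0.00323 + 0.0159 + 0.00302) = 0.149
Q = 6.37e-05, so δQ = 0.149 × 6.37e-05 = 9.48e-06.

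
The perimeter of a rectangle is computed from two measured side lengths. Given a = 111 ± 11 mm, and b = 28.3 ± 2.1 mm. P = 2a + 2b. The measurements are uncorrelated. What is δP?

22.4 mm

P is a linear combination, so absolute uncertainties add in quadrature:
  (2·δa)² = 484;  (2·δb)² = 17.6
δP = √(502) = 22.4 mm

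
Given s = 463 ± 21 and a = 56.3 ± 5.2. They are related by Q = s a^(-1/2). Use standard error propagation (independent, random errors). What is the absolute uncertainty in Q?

Each factor contributes (exponent × relative error)² to (δQ/Q)²:
  (1·δs/s)² = (1×0.0454)² = 0.00206;  (−½·δa/a)² = (-0.5×0.0924)² = 0.00213
δQ/Q = √(0.00419) = 0.0647
Q = 61.7, so δQ = 0.0647 × 61.7 = 3.99.

3.99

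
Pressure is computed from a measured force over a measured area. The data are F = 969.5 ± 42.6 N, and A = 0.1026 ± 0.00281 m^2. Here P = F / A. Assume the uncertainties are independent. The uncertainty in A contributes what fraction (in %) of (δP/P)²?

(δP/P)² = (1·δF/F)² + (-1·δA/A)²
  F term: (1×0.0439)² = 0.00193
  A term: (-1×0.0274)² = 0.000750
Total = 0.00268. Share from A = 0.000750/0.00268 = 0.280.

28.0%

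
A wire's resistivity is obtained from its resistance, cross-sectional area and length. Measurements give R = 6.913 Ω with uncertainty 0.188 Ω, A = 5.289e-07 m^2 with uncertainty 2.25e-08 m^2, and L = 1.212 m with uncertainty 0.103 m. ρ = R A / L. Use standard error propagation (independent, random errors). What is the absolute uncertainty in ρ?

2.98e-07 Ω·m

ρ is a product of powers, so relative uncertainties combine in quadrature:
  (1·δR/R)² = (1×0.0272)² = 0.000740;  (1·δA/A)² = (1×0.0425)² = 0.00181;  (-1·δL/L)² = (-1×0.0850)² = 0.00722
δρ/ρ = √(0.00977) = 0.0989
ρ = 3.017e-06 Ω·m, so δρ = 0.0989 × 3.017e-06 = 2.98e-07 Ω·m.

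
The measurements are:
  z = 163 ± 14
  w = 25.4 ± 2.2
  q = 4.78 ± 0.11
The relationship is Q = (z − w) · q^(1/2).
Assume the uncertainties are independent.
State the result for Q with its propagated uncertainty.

301 ± 31.2

Let u = z − w = 138. δu = √(δz² + δw²) = √(196 + 4.84) = 14.2, so δu/u = 0.103.
Q is then a monomial in u, q:
δQ/Q = √((δu/u)² + (½·δq/q)²) = √(0.0106 + 0.000132) = 0.104
Q = 301, so δQ = 0.104 × 301 = 31.2.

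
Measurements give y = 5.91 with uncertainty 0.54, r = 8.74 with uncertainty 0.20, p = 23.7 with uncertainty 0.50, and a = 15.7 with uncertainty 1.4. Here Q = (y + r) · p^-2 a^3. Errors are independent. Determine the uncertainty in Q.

Let u = y + r = 14.7. δu = √(δy² + δr²) = √(0.292 + 0.0400) = 0.576, so δu/u = 0.0393.
Q is then a monomial in u, p, a:
δQ/Q = √((δu/u)² + (-2·δp/p)² + (3·δa/a)²) = √(0.00155 + 0.00178 + 0.0716) = 0.274
Q = 101, so δQ = 0.274 × 101 = 27.6.

27.6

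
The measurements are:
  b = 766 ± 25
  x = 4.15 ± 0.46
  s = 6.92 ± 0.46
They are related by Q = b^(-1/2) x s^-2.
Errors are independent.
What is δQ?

0.000544

Since Q is a product/quotient, work with relative uncertainties:
  (−½·δb/b)² = (-0.5×0.0326)² = 0.000266;  (1·δx/x)² = (1×0.111)² = 0.0123;  (-2·δs/s)² = (-2×0.0665)² = 0.0177
δQ/Q = √(0.0302) = 0.174
Q = 0.00313, so δQ = 0.174 × 0.00313 = 0.000544.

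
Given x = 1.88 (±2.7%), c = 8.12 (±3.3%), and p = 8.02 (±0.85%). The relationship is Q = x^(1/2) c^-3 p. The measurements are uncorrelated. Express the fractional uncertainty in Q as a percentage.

Each factor contributes (exponent × relative error)² to (δQ/Q)²:
  (½·δx/x)² = (0.5×0.0270)² = 0.000182;  (-3·δc/c)² = (-3×0.0330)² = 0.00980;  (1·δp/p)² = (1×0.00850)² = 7.23e-05
δQ/Q = √(0.0101) = 0.100

10.0%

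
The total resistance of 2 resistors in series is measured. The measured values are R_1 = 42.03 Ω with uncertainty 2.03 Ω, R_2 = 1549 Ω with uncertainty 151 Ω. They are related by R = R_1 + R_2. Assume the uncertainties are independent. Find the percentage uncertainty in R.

9.49%

For a sum/difference, combine absolute errors in quadrature:
  (δR_1)² = 4.12;  (δR_2)² = 22800
δR = √(22800) = 151 Ω
R = 1591 Ω, so δR/R = 151/1591 = 0.0949.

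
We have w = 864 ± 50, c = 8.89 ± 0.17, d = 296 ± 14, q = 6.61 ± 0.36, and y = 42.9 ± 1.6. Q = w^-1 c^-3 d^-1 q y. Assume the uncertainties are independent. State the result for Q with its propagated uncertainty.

Since Q is a product/quotient, work with relative uncertainties:
  (-1·δw/w)² = (-1×0.0579)² = 0.00335;  (-3·δc/c)² = (-3×0.0191)² = 0.00329;  (-1·δd/d)² = (-1×0.0473)² = 0.00224;  (1·δq/q)² = (1×0.0545)² = 0.00297;  (1·δy/y)² = (1×0.0373)² = 0.00139
δQ/Q = √(0.0132) = 0.115
Q = 1.58e-06, so δQ = 0.115 × 1.58e-06 = 1.82e-07.

(1.58 ± 0.182) × 10^-6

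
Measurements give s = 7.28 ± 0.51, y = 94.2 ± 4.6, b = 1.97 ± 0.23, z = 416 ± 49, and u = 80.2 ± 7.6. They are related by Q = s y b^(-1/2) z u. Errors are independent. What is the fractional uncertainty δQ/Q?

Since Q is a product/quotient, work with relative uncertainties:
  (1·δs/s)² = (1×0.0701)² = 0.00491;  (1·δy/y)² = (1×0.0488)² = 0.00238;  (−½·δb/b)² = (-0.5×0.117)² = 0.00341;  (1·δz/z)² = (1×0.118)² = 0.0139;  (1·δu/u)² = (1×0.0948)² = 0.00898
δQ/Q = √(0.0336) = 0.183

0.183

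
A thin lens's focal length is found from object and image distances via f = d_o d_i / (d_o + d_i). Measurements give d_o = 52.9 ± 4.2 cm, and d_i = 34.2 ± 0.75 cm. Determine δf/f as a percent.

3.39%

∂f/∂d_o = (d_i/(d_o+d_i))² = 0.154;  ∂f/∂d_i = (d_o/(d_o+d_i))² = 0.369
δf = √((∂f/∂d_o · δd_o)² + (∂f/∂d_i · δd_i)²) = √(0.419 + 0.0765) = 0.704 cm
f = 20.8 cm, so δf/f = 0.704/20.8 = 0.0339.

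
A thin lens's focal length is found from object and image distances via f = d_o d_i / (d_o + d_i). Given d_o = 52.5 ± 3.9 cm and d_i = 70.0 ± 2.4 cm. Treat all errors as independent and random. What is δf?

∂f/∂d_o = (d_i/(d_o+d_i))² = 0.327;  ∂f/∂d_i = (d_o/(d_o+d_i))² = 0.184
δf = √((∂f/∂d_o · δd_o)² + (∂f/∂d_i · δd_i)²) = √(1.62 + 0.194) = 1.35 cm

1.35 cm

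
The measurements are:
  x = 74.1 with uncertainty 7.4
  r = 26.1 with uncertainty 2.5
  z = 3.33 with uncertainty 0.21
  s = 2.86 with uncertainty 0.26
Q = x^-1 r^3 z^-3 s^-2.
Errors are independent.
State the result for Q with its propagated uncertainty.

Q is a product of powers, so relative uncertainties combine in quadrature:
  (-1·δx/x)² = (-1×0.0999)² = 0.00997;  (3·δr/r)² = (3×0.0958)² = 0.0826;  (-3·δz/z)² = (-3×0.0631)² = 0.0358;  (-2·δs/s)² = (-2×0.0909)² = 0.0331
δQ/Q = √(0.161) = 0.402
Q = 0.794, so δQ = 0.402 × 0.794 = 0.319.

0.794 ± 0.319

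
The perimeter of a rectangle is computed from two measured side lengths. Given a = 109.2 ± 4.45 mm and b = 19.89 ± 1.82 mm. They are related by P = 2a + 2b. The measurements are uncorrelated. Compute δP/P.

0.0372

Each term contributes (cᵢ δxᵢ)² to (δP)²:
  (2·δa)² = 79.2;  (2·δb)² = 13.2
δP = √(92.5) = 9.62 mm
P = 258.2 mm, so δP/P = 9.62/258.2 = 0.0372.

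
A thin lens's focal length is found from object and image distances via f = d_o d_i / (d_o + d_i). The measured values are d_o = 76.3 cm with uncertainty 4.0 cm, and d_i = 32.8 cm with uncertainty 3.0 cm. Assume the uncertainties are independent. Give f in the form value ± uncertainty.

∂f/∂d_o = (d_i/(d_o+d_i))² = 0.0904;  ∂f/∂d_i = (d_o/(d_o+d_i))² = 0.489
δf = √((∂f/∂d_o · δd_o)² + (∂f/∂d_i · δd_i)²) = √(0.131 + 2.15) = 1.51 cm
f = 22.9 cm.

22.9 ± 1.51 cm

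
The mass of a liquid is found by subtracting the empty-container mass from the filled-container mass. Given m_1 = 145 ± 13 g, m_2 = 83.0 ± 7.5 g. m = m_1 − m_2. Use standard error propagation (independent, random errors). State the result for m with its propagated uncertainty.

62.0 ± 15.0 g

m is a linear combination, so absolute uncertainties add in quadrature:
  (δm_1)² = 169;  (δm_2)² = 56.2
δm = √(225) = 15.0 g
m = 62.0 g.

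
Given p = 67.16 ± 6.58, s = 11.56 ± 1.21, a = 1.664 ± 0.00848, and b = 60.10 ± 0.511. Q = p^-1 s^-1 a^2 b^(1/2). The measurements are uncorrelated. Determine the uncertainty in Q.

For a monomial Q ∝ p^-1, s^-1, a^2, b^(1/2), fractional errors add in quadrature:
  (-1·δp/p)² = (-1×0.0980)² = 0.00960;  (-1·δs/s)² = (-1×0.105)² = 0.0110;  (2·δa/a)² = (2×0.00510)² = 0.000104;  (½·δb/b)² = (0.5×0.00850)² = 1.81e-05
δQ/Q = √(0.0207) = 0.144
Q = 0.02765, so δQ = 0.144 × 0.02765 = 0.00398.

0.00398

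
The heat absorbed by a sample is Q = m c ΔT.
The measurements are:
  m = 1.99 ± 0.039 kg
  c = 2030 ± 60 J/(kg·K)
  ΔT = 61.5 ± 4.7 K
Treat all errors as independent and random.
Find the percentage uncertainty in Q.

Since Q is a product/quotient, work with relative uncertainties:
  (1·δm/m)² = (1×0.0196)² = 0.000384;  (1·δc/c)² = (1×0.0296)² = 0.000874;  (1·δΔT/ΔT)² = (1×0.0764)² = 0.00584
δQ/Q = √(0.00710) = 0.0843

8.43%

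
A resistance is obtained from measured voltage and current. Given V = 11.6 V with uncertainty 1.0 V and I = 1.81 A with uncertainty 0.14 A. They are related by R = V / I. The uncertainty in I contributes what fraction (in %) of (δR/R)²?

44.6%

(δR/R)² = (1·δV/V)² + (-1·δI/I)²
  V term: (1×0.0862)² = 0.00743
  I term: (-1×0.0773)² = 0.00598
Total = 0.0134. Share from I = 0.00598/0.0134 = 0.446.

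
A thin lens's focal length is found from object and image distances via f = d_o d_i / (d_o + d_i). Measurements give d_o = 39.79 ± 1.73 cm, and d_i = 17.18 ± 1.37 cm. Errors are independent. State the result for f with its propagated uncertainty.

12.00 ± 0.687 cm

∂f/∂d_o = (d_i/(d_o+d_i))² = 0.0909;  ∂f/∂d_i = (d_o/(d_o+d_i))² = 0.488
δf = √((∂f/∂d_o · δd_o)² + (∂f/∂d_i · δd_i)²) = √(0.0248 + 0.447) = 0.687 cm
f = 12.00 cm.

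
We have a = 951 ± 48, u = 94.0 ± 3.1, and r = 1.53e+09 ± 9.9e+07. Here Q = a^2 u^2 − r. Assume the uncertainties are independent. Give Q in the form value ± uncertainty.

Let p = a^2·u^2 = 7.99e+09. δp/p = √((2·δa/a)² + (2·δu/u)²) = √(0.0102 + 0.00435) = 0.121, so δp = 9.64e+08.
Q = p − r: δQ = √(δp² + δr²) = √(9.29e+17 + 9.8e+15) = 9.69e+08
Q = 6.46e+09.

(6.46 ± 0.969) × 10^9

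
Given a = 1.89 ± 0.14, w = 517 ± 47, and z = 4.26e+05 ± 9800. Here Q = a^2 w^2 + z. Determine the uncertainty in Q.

2.24e+05

Let p = a^2·w^2 = 9.55e+05. δp/p = √((2·δa/a)² + (2·δw/w)²) = √(0.0219 + 0.0331) = 0.235, so δp = 2.24e+05.
Q = p + z: δQ = √(δp² + δz²) = √(5.01e+10 + 9.6e+07) = 2.24e+05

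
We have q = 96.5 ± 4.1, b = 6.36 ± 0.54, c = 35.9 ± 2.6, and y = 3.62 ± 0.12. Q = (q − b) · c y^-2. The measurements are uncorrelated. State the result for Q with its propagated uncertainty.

247 ± 26.8

Let u = q − b = 90.1. δu = √(δq² + δb²) = √(16.8 + 0.292) = 4.14, so δu/u = 0.0459.
Q is then a monomial in u, c, y:
δQ/Q = √((δu/u)² + (1·δc/c)² + (-2·δy/y)²) = √(0.00210 + 0.00525 + 0.00440) = 0.108
Q = 247, so δQ = 0.108 × 247 = 26.8.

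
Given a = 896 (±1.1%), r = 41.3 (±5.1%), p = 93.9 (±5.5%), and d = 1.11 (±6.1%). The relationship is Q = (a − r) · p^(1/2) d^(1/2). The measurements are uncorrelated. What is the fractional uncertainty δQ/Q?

0.0427

Let u = a − r = 855. δu = √(δa² + δr²) = √(97.1 + 4.44) = 10.1, so δu/u = 0.0118.
Q is then a monomial in u, p, d:
δQ/Q = √((δu/u)² + (½·δp/p)² + (½·δd/d)²) = √(0.000139 + 0.000756 + 0.000930) = 0.0427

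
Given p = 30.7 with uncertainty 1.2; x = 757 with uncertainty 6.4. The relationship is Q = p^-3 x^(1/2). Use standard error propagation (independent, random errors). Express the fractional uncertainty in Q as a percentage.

11.7%

Products/powers → add relative errors in quadrature, weighted by exponent:
  (-3·δp/p)² = (-3×0.0391)² = 0.0138;  (½·δx/x)² = (0.5×0.00845)² = 1.79e-05
δQ/Q = √(0.0138) = 0.117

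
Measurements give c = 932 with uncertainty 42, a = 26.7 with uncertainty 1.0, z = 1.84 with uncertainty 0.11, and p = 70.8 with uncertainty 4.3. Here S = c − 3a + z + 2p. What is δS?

43.0

S is a linear combination, so absolute uncertainties add in quadrature:
  (δc)² = 1760;  (3·δa)² = 9.00;  (δz)² = 0.0121;  (2·δp)² = 74.0
δS = √(1850) = 43.0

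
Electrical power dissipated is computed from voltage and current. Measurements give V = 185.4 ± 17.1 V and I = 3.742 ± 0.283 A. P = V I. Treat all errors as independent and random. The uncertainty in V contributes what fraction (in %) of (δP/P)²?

(δP/P)² = (1·δV/V)² + (1·δI/I)²
  V term: (1×0.0922)² = 0.00851
  I term: (1×0.0756)² = 0.00572
Total = 0.0142. Share from V = 0.00851/0.0142 = 0.598.

59.8%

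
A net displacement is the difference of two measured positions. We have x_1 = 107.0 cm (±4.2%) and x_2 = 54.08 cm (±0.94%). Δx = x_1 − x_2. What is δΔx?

4.52 cm

Δx is a linear combination, so absolute uncertainties add in quadrature:
  (δx_1)² = 20.2;  (δx_2)² = 0.258
δΔx = √(20.5) = 4.52 cm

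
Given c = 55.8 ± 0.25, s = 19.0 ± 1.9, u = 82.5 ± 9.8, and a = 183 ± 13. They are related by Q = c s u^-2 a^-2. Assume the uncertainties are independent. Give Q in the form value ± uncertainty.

(4.65 ± 1.37) × 10^-6

For a monomial Q ∝ c, s, u^-2, a^-2, fractional errors add in quadrature:
  (1·δc/c)² = (1×0.00448)² = 2.01e-05;  (1·δs/s)² = (1×0.100)² = 0.0100;  (-2·δu/u)² = (-2×0.119)² = 0.0564;  (-2·δa/a)² = (-2×0.0710)² = 0.0202
δQ/Q = √(0.0866) = 0.294
Q = 4.65e-06, so δQ = 0.294 × 4.65e-06 = 1.37e-06.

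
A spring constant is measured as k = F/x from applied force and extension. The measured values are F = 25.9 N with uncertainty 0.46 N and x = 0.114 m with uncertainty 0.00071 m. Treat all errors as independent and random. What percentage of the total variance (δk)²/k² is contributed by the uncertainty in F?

(δk/k)² = (1·δF/F)² + (-1·δx/x)²
  F term: (1×0.0178)² = 0.000315
  x term: (-1×0.00623)² = 3.88e-05
Total = 0.000354. Share from F = 0.000315/0.000354 = 0.890.

89.0%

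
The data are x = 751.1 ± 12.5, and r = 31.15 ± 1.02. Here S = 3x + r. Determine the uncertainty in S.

37.5

Sums and differences: (δS)² = Σ (cᵢ δxᵢ)².
  (3·δx)² = 1410;  (δr)² = 1.04
δS = √(1410) = 37.5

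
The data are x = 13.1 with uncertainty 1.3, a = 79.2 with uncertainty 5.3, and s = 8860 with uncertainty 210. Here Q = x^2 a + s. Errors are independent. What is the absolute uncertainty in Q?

2850

Let p = x^2·a = 13600. δp/p = √((2·δx/x)² + (1·δa/a)²) = √(0.0394 + 0.00448) = 0.209, so δp = 2850.
Q = p + s: δQ = √(δp² + δs²) = √(8.1e+06 + 44100) = 2850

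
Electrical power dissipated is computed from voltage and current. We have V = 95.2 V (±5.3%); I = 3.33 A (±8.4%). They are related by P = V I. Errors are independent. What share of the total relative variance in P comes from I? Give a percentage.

71.5%

(δP/P)² = (1·δV/V)² + (1·δI/I)²
  V term: (1×0.0530)² = 0.00281
  I term: (1×0.0840)² = 0.00706
Total = 0.00987. Share from I = 0.00706/0.00987 = 0.715.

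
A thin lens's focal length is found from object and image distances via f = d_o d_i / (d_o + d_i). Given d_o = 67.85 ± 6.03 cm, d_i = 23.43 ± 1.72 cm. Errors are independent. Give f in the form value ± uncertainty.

∂f/∂d_o = (d_i/(d_o+d_i))² = 0.0659;  ∂f/∂d_i = (d_o/(d_o+d_i))² = 0.553
δf = √((∂f/∂d_o · δd_o)² + (∂f/∂d_i · δd_i)²) = √(0.158 + 0.903) = 1.03 cm
f = 17.42 cm.

17.42 ± 1.03 cm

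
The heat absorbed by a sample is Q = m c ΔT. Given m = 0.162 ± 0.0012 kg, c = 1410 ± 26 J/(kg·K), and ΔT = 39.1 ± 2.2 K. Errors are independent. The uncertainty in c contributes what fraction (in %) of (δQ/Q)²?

(δQ/Q)² = (1·δm/m)² + (1·δc/c)² + (1·δΔT/ΔT)²
  m term: (1×0.00741)² = 5.49e-05
  c term: (1×0.0184)² = 0.000340
  ΔT term: (1×0.0563)² = 0.00317
Total = 0.00356. Share from c = 0.000340/0.00356 = 0.0955.

9.55%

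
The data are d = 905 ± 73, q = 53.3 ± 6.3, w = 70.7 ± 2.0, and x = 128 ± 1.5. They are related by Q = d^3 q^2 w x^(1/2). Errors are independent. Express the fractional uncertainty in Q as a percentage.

34.0%

Products/powers → add relative errors in quadrature, weighted by exponent:
  (3·δd/d)² = (3×0.0807)² = 0.0586;  (2·δq/q)² = (2×0.118)² = 0.0559;  (1·δw/w)² = (1×0.0283)² = 0.000800;  (½·δx/x)² = (0.5×0.0117)² = 3.43e-05
δQ/Q = √(0.115) = 0.340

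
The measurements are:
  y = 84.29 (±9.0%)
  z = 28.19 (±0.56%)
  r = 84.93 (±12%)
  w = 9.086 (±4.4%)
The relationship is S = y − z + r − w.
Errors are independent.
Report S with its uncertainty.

131.9 ± 12.7

Absolute uncertainties add in quadrature for a linear combination:
  (δy)² = 57.5;  (δz)² = 0.0249;  (δr)² = 104;  (δw)² = 0.160
δS = √(162) = 12.7
S = 131.9.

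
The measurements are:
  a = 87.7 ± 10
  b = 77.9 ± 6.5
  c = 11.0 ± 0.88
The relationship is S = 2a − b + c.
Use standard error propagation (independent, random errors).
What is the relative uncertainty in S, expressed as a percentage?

S is a linear combination, so absolute uncertainties add in quadrature:
  (2·δa)² = 400;  (δb)² = 42.2;  (δc)² = 0.774
δS = √(443) = 21.0
S = 108, so δS/S = 21.0/108 = 0.194.

19.4%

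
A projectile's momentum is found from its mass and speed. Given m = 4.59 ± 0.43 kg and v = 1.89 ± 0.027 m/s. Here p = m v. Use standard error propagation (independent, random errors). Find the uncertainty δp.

For a monomial p ∝ m, v, fractional errors add in quadrature:
  (1·δm/m)² = (1×0.0937)² = 0.00878;  (1·δv/v)² = (1×0.0143)² = 0.000204
δp/p = √(0.00898) = 0.0948
p = 8.68 kg·m/s, so δp = 0.0948 × 8.68 = 0.822 kg·m/s.

0.822 kg·m/s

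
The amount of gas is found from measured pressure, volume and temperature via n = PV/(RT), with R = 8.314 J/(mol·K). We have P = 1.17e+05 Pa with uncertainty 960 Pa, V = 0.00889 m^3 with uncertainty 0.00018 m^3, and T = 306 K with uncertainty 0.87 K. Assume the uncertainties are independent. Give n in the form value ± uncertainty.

0.409 ± 0.00901 mol

Relative error in a monomial: (δn/n)² = Σ (nᵢ · δxᵢ/xᵢ)².
  (1·δP/P)² = (1×0.00821)² = 6.73e-05;  (1·δV/V)² = (1×0.0202)² = 0.000410;  (-1·δT/T)² = (-1×0.00284)² = 8.08e-06
δn/n = √(0.000485) = 0.0220
n = 0.409 mol, so δn = 0.0220 × 0.409 = 0.00901 mol.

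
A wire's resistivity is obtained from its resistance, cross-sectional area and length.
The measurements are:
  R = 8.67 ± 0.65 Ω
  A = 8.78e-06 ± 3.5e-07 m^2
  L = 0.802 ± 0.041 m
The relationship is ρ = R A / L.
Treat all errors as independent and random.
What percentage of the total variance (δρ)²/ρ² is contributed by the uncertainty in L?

26.6%

(δρ/ρ)² = (1·δR/R)² + (1·δA/A)² + (-1·δL/L)²
  R term: (1×0.0750)² = 0.00562
  A term: (1×0.0399)² = 0.00159
  L term: (-1×0.0511)² = 0.00261
Total = 0.00982. Share from L = 0.00261/0.00982 = 0.266.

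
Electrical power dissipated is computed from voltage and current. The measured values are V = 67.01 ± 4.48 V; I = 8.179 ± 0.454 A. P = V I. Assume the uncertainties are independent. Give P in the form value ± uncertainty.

Each factor contributes (exponent × relative error)² to (δP/P)²:
  (1·δV/V)² = (1×0.0669)² = 0.00447;  (1·δI/I)² = (1×0.0555)² = 0.00308
δP/P = √(0.00755) = 0.0869
P = 548.1 W, so δP = 0.0869 × 548.1 = 47.6 W.

548.1 ± 47.6 W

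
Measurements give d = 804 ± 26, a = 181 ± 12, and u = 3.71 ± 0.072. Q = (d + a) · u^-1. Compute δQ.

Let w = d + a = 985. δw = √(δd² + δa²) = √(676 + 144) = 28.6, so δw/w = 0.0291.
Q is then a monomial in w, u:
δQ/Q = √((δw/w)² + (-1·δu/u)²) = √(0.000845 + 0.000377) = 0.0350
Q = 265, so δQ = 0.0350 × 265 = 9.28.

9.28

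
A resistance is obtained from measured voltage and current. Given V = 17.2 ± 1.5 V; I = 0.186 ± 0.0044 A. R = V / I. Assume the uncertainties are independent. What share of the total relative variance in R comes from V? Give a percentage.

93.1%

(δR/R)² = (1·δV/V)² + (-1·δI/I)²
  V term: (1×0.0872)² = 0.00761
  I term: (-1×0.0237)² = 0.000560
Total = 0.00817. Share from V = 0.00761/0.00817 = 0.931.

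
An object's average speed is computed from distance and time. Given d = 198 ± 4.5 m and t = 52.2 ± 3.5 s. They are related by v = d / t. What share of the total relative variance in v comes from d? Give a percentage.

10.3%

(δv/v)² = (1·δd/d)² + (-1·δt/t)²
  d term: (1×0.0227)² = 0.000517
  t term: (-1×0.0670)² = 0.00450
Total = 0.00501. Share from d = 0.000517/0.00501 = 0.103.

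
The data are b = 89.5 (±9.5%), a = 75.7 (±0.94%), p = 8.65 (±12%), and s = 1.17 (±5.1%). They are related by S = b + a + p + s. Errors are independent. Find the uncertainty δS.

8.60

For a sum/difference, combine absolute errors in quadrature:
  (δb)² = 72.3;  (δa)² = 0.506;  (δp)² = 1.08;  (δs)² = 0.00356
δS = √(73.9) = 8.60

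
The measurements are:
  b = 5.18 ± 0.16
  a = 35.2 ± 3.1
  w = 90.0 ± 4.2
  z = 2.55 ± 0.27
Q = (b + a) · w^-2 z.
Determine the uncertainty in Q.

0.00204

Let u = b + a = 40.4. δu = √(δb² + δa²) = √(0.0256 + 9.61) = 3.10, so δu/u = 0.0769.
Q is then a monomial in u, w, z:
δQ/Q = √((δu/u)² + (-2·δw/w)² + (1·δz/z)²) = √(0.00591 + 0.00871 + 0.0112) = 0.161
Q = 0.0127, so δQ = 0.161 × 0.0127 = 0.00204.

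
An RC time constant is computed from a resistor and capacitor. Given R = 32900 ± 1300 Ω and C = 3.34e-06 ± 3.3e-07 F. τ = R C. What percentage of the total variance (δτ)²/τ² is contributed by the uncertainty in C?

86.2%

(δτ/τ)² = (1·δR/R)² + (1·δC/C)²
  R term: (1×0.0395)² = 0.00156
  C term: (1×0.0988)² = 0.00976
Total = 0.0113. Share from C = 0.00976/0.0113 = 0.862.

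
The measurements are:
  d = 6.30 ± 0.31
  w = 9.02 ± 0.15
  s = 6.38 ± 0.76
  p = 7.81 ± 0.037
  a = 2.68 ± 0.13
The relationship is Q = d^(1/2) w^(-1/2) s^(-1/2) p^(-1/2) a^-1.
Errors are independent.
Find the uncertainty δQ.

Q is a product of powers, so relative uncertainties combine in quadrature:
  (½·δd/d)² = (0.5×0.0492)² = 0.000605;  (−½·δw/w)² = (-0.5×0.0166)² = 6.91e-05;  (−½·δs/s)² = (-0.5×0.119)² = 0.00355;  (−½·δp/p)² = (-0.5×0.00474)² = 5.61e-06;  (-1·δa/a)² = (-1×0.0485)² = 0.00235
δQ/Q = √(0.00658) = 0.0811
Q = 0.0442, so δQ = 0.0811 × 0.0442 = 0.00358.

0.00358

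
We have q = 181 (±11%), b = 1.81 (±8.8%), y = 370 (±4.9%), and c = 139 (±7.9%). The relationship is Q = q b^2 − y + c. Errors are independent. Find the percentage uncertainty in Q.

Let p = q·b^2 = 593. δp/p = √((1·δq/q)² + (2·δb/b)²) = √(0.0121 + 0.0310) = 0.208, so δp = 123.
Q = p − y + c: δQ = √(δp² + δy² + δc²) = √(15100 + 329 + 121) = 125
Q = 362, so δQ/Q = 125/362 = 0.345.

34.5%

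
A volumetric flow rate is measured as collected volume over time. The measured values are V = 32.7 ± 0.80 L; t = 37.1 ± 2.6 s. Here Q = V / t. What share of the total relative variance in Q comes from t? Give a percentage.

(δQ/Q)² = (1·δV/V)² + (-1·δt/t)²
  V term: (1×0.0245)² = 0.000599
  t term: (-1×0.0701)² = 0.00491
Total = 0.00551. Share from t = 0.00491/0.00551 = 0.891.

89.1%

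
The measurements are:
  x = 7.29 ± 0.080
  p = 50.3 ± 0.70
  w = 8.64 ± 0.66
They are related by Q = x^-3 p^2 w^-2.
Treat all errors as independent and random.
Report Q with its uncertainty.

Relative error in a monomial: (δQ/Q)² = Σ (nᵢ · δxᵢ/xᵢ)².
  (-3·δx/x)² = (-3×0.0110)² = 0.00108;  (2·δp/p)² = (2×0.0139)² = 0.000775;  (-2·δw/w)² = (-2×0.0764)² = 0.0233
δQ/Q = √(0.0252) = 0.159
Q = 0.0875, so δQ = 0.159 × 0.0875 = 0.0139.

0.0875 ± 0.0139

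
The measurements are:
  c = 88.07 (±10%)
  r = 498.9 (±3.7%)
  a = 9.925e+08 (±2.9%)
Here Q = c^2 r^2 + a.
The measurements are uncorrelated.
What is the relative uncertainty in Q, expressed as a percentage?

14.1%

Let p = c^2·r^2 = 1.931e+09. δp/p = √((2·δc/c)² + (2·δr/r)²) = √(0.0400 + 0.00548) = 0.213, so δp = 4.12e+08.
Q = p + a: δQ = √(δp² + δa²) = √(1.69e+17 + 8.28e+14) = 4.13e+08
Q = 2.923e+09, so δQ/Q = 4.13e+08/2.923e+09 = 0.141.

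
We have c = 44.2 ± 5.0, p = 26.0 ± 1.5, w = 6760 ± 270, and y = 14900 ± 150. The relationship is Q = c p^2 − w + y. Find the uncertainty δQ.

Let h = c·p^2 = 29900. δh/h = √((1·δc/c)² + (2·δp/p)²) = √(0.0128 + 0.0133) = 0.162, so δh = 4830.
Q = h − w + y: δQ = √(δh² + δw² + δy²) = √(2.33e+07 + 72900 + 22500) = 4840

4840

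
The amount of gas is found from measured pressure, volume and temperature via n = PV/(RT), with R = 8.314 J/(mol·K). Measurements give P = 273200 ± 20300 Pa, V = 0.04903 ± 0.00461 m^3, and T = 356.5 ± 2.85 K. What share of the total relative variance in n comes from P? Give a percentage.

(δn/n)² = (1·δP/P)² + (1·δV/V)² + (-1·δT/T)²
  P term: (1×0.0743)² = 0.00552
  V term: (1×0.0940)² = 0.00884
  T term: (-1×0.00799)² = 6.39e-05
Total = 0.0144. Share from P = 0.00552/0.0144 = 0.383.

38.3%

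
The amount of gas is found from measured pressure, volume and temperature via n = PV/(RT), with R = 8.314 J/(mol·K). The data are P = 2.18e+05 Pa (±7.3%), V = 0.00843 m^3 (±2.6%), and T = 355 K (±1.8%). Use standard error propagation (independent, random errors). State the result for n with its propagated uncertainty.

0.623 ± 0.0495 mol

Relative error in a monomial: (δn/n)² = Σ (nᵢ · δxᵢ/xᵢ)².
  (1·δP/P)² = (1×0.0730)² = 0.00533;  (1·δV/V)² = (1×0.0260)² = 0.000676;  (-1·δT/T)² = (-1×0.0180)² = 0.000324
δn/n = √(0.00633) = 0.0796
n = 0.623 mol, so δn = 0.0796 × 0.623 = 0.0495 mol.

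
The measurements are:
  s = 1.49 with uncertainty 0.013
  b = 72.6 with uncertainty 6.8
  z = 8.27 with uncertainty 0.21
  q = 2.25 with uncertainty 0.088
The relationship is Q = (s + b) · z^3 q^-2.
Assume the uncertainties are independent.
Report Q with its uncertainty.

8280 ± 1180

Let u = s + b = 74.1. δu = √(δs² + δb²) = √(0.000169 + 46.2) = 6.80, so δu/u = 0.0918.
Q is then a monomial in u, z, q:
δQ/Q = √((δu/u)² + (3·δz/z)² + (-2·δq/q)²) = √(0.00842 + 0.00580 + 0.00612) = 0.143
Q = 8280, so δQ = 0.143 × 8280 = 1180.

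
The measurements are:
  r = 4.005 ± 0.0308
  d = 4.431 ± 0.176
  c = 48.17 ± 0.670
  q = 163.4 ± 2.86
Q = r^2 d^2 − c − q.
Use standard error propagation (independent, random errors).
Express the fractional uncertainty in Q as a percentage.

Let p = r^2·d^2 = 314.9. δp/p = √((2·δr/r)² + (2·δd/d)²) = √(0.000237 + 0.00631) = 0.0809, so δp = 25.5.
Q = p − c − q: δQ = √(δp² + δc² + δq²) = √(649 + 0.449 + 8.18) = 25.7
Q = 103.4, so δQ/Q = 25.7/103.4 = 0.248.

24.8%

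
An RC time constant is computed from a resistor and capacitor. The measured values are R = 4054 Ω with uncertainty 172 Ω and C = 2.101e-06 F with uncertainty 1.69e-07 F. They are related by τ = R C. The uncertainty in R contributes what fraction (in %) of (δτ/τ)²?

21.8%

(δτ/τ)² = (1·δR/R)² + (1·δC/C)²
  R term: (1×0.0424)² = 0.00180
  C term: (1×0.0804)² = 0.00647
Total = 0.00827. Share from R = 0.00180/0.00827 = 0.218.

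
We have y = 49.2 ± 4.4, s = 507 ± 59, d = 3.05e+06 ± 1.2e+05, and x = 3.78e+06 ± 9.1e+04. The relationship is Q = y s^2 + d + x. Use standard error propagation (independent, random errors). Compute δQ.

Let p = y·s^2 = 1.26e+07. δp/p = √((1·δy/y)² + (2·δs/s)²) = √(0.00800 + 0.0542) = 0.249, so δp = 3.15e+06.
Q = p + d + x: δQ = √(δp² + δd² + δx²) = √(9.94e+12 + 1.44e+10 + 8.28e+09) = 3.16e+06

3.16e+06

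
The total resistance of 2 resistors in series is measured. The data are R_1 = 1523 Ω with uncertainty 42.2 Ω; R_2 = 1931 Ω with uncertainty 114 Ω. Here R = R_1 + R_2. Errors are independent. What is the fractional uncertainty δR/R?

Sums and differences: (δR)² = Σ (cᵢ δxᵢ)².
  (δR_1)² = 1780;  (δR_2)² = 13000
δR = √(14800) = 122 Ω
R = 3454 Ω, so δR/R = 122/3454 = 0.0352.

0.0352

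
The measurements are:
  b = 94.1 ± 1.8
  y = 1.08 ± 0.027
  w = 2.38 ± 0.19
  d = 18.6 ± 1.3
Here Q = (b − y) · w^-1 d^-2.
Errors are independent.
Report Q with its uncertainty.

Let u = b − y = 93.0. δu = √(δb² + δy²) = √(3.24 + 0.000729) = 1.80, so δu/u = 0.0194.
Q is then a monomial in u, w, d:
δQ/Q = √((δu/u)² + (-1·δw/w)² + (-2·δd/d)²) = √(0.000375 + 0.00637 + 0.0195) = 0.162
Q = 0.113, so δQ = 0.162 × 0.113 = 0.0183.

0.113 ± 0.0183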